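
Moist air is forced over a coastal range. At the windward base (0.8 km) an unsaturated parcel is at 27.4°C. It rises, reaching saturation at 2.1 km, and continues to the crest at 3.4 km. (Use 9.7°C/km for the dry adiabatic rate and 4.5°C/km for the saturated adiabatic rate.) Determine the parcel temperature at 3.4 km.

800–2100 m, dry: Δz = 1.3 km ⇒ ΔT = -12.61°C; T = 14.79°C
2100–3400 m, saturated: Δz = 1.3 km ⇒ ΔT = -5.85°C; T = 8.94°C

8.94°C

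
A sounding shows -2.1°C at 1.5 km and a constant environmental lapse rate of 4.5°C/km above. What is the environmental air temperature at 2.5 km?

-6.6°C

From 1500 m to 2500 m (environmental): cools by 4.5 × 1 = 4.5°C, giving -6.6°C.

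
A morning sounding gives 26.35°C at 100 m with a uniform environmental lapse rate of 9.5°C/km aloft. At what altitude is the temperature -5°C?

3400 m

Height above start = (26.35 − (-5)) / 9.5 = 3.3 km
Altitude = 100 m + 3300 m = 3400 m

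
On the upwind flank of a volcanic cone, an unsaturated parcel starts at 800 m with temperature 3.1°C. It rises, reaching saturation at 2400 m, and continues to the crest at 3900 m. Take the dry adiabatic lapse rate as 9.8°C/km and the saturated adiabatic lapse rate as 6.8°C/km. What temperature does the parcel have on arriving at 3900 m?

-22.78°C

800–2400 m, dry: Δz = 1.6 km ⇒ ΔT = -15.68°C; T = -12.58°C
2400–3900 m, saturated: Δz = 1.5 km ⇒ ΔT = -10.2°C; T = -22.78°C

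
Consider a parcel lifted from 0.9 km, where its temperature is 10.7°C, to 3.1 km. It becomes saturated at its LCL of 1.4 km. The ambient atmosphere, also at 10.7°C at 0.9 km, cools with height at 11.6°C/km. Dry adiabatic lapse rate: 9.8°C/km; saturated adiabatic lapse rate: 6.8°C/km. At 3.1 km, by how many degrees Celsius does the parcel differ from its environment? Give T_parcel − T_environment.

Parcel:
  900–1400 m, dry: Δz = 0.5 km ⇒ ΔT = -4.9°C; T = 5.8°C
  1400–3100 m, saturated: Δz = 1.7 km ⇒ ΔT = -11.56°C; T = -5.76°C
Environment:
  900–3100 m, environment: Δz = 2.2 km ⇒ ΔT = -25.52°C; T = -14.82°C
T_parcel − T_env = -5.76 − (-14.82) = +9.06°C

+9.06°C (parcel warmer than environment)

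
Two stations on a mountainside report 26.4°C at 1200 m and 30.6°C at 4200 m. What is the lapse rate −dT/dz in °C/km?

-1.4°C/km

Γ = −ΔT/Δz = (26.4 − 30.6) / (4200 − 1200) m
  = -4.2°C / 3 km = -1.4°C/km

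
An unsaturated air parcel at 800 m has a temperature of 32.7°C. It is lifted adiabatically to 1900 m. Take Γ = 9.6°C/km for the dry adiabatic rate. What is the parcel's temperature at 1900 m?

22.14°C

800 → 1900 m (dry adiabatic, 9.6°C/km): ΔT = -9.6 × 1.1 = -10.56°C → T = 22.14°C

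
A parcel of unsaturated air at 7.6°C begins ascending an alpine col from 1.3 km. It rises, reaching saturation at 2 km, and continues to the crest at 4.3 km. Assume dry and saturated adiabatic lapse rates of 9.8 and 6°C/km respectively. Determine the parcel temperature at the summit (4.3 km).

1300–2000 m, dry: Δz = 0.7 km ⇒ ΔT = -6.86°C; T = 0.74°C
2000–4300 m, saturated: Δz = 2.3 km ⇒ ΔT = -13.8°C; T = -13.06°C

-13.06°C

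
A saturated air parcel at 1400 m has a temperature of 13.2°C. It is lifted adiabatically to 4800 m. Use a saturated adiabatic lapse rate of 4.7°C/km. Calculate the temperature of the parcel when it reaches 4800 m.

-2.78°C

1400–4800 m, saturated adiabatic: Δz = 3.4 km ⇒ ΔT = -15.98°C; T = -2.78°C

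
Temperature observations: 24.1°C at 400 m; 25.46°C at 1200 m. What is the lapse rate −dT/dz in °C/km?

Γ = −ΔT/Δz = (24.1 − 25.46) / (1200 − 400) m
  = -1.36°C / 0.8 km = -1.7°C/km

-1.7°C/km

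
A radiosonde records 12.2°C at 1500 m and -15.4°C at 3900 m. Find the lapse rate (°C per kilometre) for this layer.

Γ = −ΔT/Δz = (12.2 − (-15.4)) / (3900 − 1500) m
  = 27.6°C / 2.4 km = 11.5°C/km

11.5°C/km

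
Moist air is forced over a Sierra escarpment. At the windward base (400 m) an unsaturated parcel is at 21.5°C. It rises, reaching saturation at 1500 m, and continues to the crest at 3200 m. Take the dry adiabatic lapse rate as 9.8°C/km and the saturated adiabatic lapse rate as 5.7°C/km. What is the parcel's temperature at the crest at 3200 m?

From 400 m to 1500 m (dry): cools by 9.8 × 1.1 = 10.78°C, giving 10.72°C.
From 1500 m to 3200 m (saturated): cools by 5.7 × 1.7 = 9.69°C, giving 1.03°C.

1.03°C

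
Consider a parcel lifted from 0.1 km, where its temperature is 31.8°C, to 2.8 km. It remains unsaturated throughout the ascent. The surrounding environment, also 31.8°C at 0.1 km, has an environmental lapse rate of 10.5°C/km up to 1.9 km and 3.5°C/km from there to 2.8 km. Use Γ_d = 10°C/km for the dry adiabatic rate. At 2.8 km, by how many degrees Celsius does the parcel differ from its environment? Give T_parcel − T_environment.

Parcel:
  Dry to 2800 m: -10 × 2.7 km = -27°C, so T = 4.8°C.
Environment:
  Environment, lower layer to 1900 m: -10.5 × 1.8 km = -18.9°C, so T = 12.9°C.
  Environment, upper layer to 2800 m: -3.5 × 0.9 km = -3.15°C, so T = 9.75°C.
T_parcel − T_env = 4.8 − 9.75 = -4.95°C

-4.95°C (parcel cooler than environment)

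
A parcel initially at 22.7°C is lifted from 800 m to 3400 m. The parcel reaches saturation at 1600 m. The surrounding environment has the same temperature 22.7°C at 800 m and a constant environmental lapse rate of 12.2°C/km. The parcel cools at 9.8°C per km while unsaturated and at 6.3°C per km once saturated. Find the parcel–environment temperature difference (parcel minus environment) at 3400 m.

+12.54°C (parcel warmer than environment)

Parcel:
  800 → 1600 m (dry, 9.8°C/km): ΔT = -9.8 × 0.8 = -7.84°C → T = 14.86°C
  1600 → 3400 m (saturated, 6.3°C/km): ΔT = -6.3 × 1.8 = -11.34°C → T = 3.52°C
Environment:
  800 → 3400 m (environment, 12.2°C/km): ΔT = -12.2 × 2.6 = -31.72°C → T = -9.02°C
T_parcel − T_env = 3.52 − (-9.02) = +12.54°C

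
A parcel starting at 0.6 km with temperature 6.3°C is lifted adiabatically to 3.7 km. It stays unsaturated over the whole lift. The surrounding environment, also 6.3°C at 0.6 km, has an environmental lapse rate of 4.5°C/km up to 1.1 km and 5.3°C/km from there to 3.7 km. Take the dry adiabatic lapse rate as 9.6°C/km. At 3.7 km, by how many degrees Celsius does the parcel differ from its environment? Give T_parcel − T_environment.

-13.73°C (parcel cooler than environment)

Parcel:
  600 → 3700 m (dry, 9.6°C/km): ΔT = -9.6 × 3.1 = -29.76°C → T = -23.46°C
Environment:
  600 → 1100 m (environment, lower layer, 4.5°C/km): ΔT = -4.5 × 0.5 = -2.25°C → T = 4.05°C
  1100 → 3700 m (environment, upper layer, 5.3°C/km): ΔT = -5.3 × 2.6 = -13.78°C → T = -9.73°C
T_parcel − T_env = -23.46 − (-9.73) = -13.73°C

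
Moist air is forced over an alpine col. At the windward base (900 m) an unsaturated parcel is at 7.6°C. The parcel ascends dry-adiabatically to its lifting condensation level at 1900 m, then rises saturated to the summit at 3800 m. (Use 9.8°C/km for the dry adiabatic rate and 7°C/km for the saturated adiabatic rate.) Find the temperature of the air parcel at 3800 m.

900–1900 m, dry: Δz = 1 km ⇒ ΔT = -9.8°C; T = -2.2°C
1900–3800 m, saturated: Δz = 1.9 km ⇒ ΔT = -13.3°C; T = -15.5°C

-15.5°C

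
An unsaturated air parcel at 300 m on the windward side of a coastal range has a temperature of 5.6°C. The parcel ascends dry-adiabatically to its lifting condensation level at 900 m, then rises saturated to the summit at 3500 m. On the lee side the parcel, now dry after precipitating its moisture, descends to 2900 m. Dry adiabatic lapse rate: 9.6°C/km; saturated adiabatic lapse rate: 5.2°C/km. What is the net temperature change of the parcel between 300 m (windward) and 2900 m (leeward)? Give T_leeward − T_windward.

From 300 m to 900 m (dry): cools by 9.6 × 0.6 = 5.76°C, giving -0.16°C.
From 900 m to 3500 m (saturated): cools by 5.2 × 2.6 = 13.52°C, giving -13.68°C.
From 3500 m to 2900 m (dry descent): warms by 9.6 × 0.6 = 5.76°C, giving -7.92°C.
Net change vs windward start: -7.92 − 5.6 = -13.52°C

-13.52°C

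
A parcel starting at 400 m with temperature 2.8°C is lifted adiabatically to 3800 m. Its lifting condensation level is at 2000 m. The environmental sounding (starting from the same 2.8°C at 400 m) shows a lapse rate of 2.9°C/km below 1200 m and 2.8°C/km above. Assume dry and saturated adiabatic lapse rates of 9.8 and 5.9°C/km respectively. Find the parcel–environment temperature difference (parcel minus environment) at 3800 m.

Parcel:
  From 400 m to 2000 m (dry): cools by 9.8 × 1.6 = 15.68°C, giving -12.88°C.
  From 2000 m to 3800 m (saturated): cools by 5.9 × 1.8 = 10.62°C, giving -23.5°C.
Environment:
  From 400 m to 1200 m (environment, lower layer): cools by 2.9 × 0.8 = 2.32°C, giving 0.48°C.
  From 1200 m to 3800 m (environment, upper layer): cools by 2.8 × 2.6 = 7.28°C, giving -6.8°C.
T_parcel − T_env = -23.5 − (-6.8) = -16.7°C

-16.7°C (parcel cooler than environment)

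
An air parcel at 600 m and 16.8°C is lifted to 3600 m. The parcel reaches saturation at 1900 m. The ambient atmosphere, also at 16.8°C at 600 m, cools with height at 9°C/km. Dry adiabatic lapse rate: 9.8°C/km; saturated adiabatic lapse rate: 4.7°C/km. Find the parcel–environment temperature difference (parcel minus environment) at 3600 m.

+6.27°C (parcel warmer than environment)

Parcel:
  Dry to 1900 m: -9.8 × 1.3 km = -12.74°C, so T = 4.06°C.
  Saturated to 3600 m: -4.7 × 1.7 km = -7.99°C, so T = -3.93°C.
Environment:
  Environment to 3600 m: -9 × 3 km = -27°C, so T = -10.2°C.
T_parcel − T_env = -3.93 − (-10.2) = +6.27°C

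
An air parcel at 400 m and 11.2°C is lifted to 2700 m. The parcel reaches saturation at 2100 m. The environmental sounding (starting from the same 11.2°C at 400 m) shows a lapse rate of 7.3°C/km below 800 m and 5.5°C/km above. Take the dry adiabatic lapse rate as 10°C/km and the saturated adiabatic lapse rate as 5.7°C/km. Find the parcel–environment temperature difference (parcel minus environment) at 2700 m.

Parcel:
  From 400 m to 2100 m (dry): cools by 10 × 1.7 = 17°C, giving -5.8°C.
  From 2100 m to 2700 m (saturated): cools by 5.7 × 0.6 = 3.42°C, giving -9.22°C.
Environment:
  From 400 m to 800 m (environment, lower layer): cools by 7.3 × 0.4 = 2.92°C, giving 8.28°C.
  From 800 m to 2700 m (environment, upper layer): cools by 5.5 × 1.9 = 10.45°C, giving -2.17°C.
T_parcel − T_env = -9.22 − (-2.17) = -7.05°C

-7.05°C (parcel cooler than environment)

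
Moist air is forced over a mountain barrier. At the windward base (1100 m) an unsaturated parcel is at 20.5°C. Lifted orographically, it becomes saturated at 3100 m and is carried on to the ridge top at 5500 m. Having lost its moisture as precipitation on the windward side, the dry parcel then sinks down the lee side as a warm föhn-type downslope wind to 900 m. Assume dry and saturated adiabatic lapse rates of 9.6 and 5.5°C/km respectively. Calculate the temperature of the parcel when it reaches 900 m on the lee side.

32.26°C

1100–3100 m, dry: Δz = 2 km ⇒ ΔT = -19.2°C; T = 1.3°C
3100–5500 m, saturated: Δz = 2.4 km ⇒ ΔT = -13.2°C; T = -11.9°C
5500–900 m, dry descent: Δz = 4.6 km ⇒ ΔT = +44.16°C; T = 32.26°C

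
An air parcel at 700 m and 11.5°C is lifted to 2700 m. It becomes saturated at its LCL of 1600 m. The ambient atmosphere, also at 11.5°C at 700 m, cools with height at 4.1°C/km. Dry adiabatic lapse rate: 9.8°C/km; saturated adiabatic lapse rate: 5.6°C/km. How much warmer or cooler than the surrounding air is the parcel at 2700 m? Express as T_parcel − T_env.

-6.78°C (parcel cooler than environment)

Parcel:
  700 → 1600 m (dry, 9.8°C/km): ΔT = -9.8 × 0.9 = -8.82°C → T = 2.68°C
  1600 → 2700 m (saturated, 5.6°C/km): ΔT = -5.6 × 1.1 = -6.16°C → T = -3.48°C
Environment:
  700 → 2700 m (environment, 4.1°C/km): ΔT = -4.1 × 2 = -8.2°C → T = 3.3°C
T_parcel − T_env = -3.48 − 3.3 = -6.78°C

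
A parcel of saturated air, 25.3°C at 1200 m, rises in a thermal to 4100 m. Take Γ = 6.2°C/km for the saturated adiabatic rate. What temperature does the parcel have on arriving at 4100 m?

7.32°C

From 1200 m to 4100 m (saturated adiabatic): cools by 6.2 × 2.9 = 17.98°C, giving 7.32°C.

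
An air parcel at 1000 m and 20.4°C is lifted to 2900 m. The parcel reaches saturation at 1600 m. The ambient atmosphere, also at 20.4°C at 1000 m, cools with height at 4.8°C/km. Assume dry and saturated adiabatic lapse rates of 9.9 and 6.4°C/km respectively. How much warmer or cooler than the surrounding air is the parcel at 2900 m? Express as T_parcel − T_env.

-5.14°C (parcel cooler than environment)

Parcel:
  From 1000 m to 1600 m (dry): cools by 9.9 × 0.6 = 5.94°C, giving 14.46°C.
  From 1600 m to 2900 m (saturated): cools by 6.4 × 1.3 = 8.32°C, giving 6.14°C.
Environment:
  From 1000 m to 2900 m (environment): cools by 4.8 × 1.9 = 9.12°C, giving 11.28°C.
T_parcel − T_env = 6.14 − 11.28 = -5.14°C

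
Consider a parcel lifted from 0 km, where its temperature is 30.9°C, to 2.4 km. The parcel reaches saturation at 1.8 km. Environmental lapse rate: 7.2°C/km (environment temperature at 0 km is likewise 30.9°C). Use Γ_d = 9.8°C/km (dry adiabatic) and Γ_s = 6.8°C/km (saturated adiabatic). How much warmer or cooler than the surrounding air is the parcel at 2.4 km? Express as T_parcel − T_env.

-4.44°C (parcel cooler than environment)

Parcel:
  Dry to 1800 m: -9.8 × 1.8 km = -17.64°C, so T = 13.26°C.
  Saturated to 2400 m: -6.8 × 0.6 km = -4.08°C, so T = 9.18°C.
Environment:
  Environment to 2400 m: -7.2 × 2.4 km = -17.28°C, so T = 13.62°C.
T_parcel − T_env = 9.18 − 13.62 = -4.44°C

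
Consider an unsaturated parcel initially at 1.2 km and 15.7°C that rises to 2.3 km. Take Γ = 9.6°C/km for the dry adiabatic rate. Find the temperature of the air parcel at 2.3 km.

5.14°C

Dry adiabatic to 2300 m: -9.6 × 1.1 km = -10.56°C, so T = 5.14°C.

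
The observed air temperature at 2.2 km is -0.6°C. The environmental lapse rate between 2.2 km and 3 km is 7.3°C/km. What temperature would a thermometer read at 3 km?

-6.44°C

From 2200 m to 3000 m (environmental): cools by 7.3 × 0.8 = 5.84°C, giving -6.44°C.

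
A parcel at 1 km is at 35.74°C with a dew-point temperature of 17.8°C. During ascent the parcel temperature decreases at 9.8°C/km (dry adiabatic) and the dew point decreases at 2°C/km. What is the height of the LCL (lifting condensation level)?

3.3 km

T and T_d converge at 9.8 − 2 = 7.8°C per km
Height above start = (35.74 − 17.8) / 7.8 = 2.3 km
LCL altitude = 1000 m + 2300 m = 3300 m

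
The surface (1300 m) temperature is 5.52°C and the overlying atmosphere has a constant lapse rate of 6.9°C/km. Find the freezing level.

2100 m

Height above start = (5.52 − 0) / 6.9 = 0.8 km
Altitude = 1300 m + 800 m = 2100 m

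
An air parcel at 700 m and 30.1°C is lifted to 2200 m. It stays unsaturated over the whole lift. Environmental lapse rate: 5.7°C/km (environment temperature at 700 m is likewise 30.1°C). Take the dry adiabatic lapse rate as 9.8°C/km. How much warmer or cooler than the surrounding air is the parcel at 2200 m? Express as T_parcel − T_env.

-6.15°C (parcel cooler than environment)

Parcel:
  Dry to 2200 m: -9.8 × 1.5 km = -14.7°C, so T = 15.4°C.
Environment:
  Environment to 2200 m: -5.7 × 1.5 km = -8.55°C, so T = 21.55°C.
T_parcel − T_env = 15.4 − 21.55 = -6.15°C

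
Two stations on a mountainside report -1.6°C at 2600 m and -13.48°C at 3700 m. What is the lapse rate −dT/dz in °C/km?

10.8°C/km

Γ = −ΔT/Δz = (-1.6 − (-13.48)) / (3700 − 2600) m
  = 11.88°C / 1.1 km = 10.8°C/km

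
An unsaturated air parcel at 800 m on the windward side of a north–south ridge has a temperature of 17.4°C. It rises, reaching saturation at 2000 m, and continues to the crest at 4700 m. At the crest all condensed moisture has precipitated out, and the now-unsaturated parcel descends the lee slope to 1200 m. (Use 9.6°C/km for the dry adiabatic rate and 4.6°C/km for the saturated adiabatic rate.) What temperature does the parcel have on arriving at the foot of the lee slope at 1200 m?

27.06°C

From 800 m to 2000 m (dry): cools by 9.6 × 1.2 = 11.52°C, giving 5.88°C.
From 2000 m to 4700 m (saturated): cools by 4.6 × 2.7 = 12.42°C, giving -6.54°C.
From 4700 m to 1200 m (dry descent): warms by 9.6 × 3.5 = 33.6°C, giving 27.06°C.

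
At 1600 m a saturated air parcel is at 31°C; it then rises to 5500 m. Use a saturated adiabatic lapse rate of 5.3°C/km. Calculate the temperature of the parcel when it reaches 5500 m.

1600 → 5500 m (saturated adiabatic, 5.3°C/km): ΔT = -5.3 × 3.9 = -20.67°C → T = 10.33°C

10.33°C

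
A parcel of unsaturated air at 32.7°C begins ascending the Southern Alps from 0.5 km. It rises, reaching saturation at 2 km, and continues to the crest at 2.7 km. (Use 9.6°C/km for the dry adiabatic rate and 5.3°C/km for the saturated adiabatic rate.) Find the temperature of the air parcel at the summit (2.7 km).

14.59°C

Dry to 2000 m: -9.6 × 1.5 km = -14.4°C, so T = 18.3°C.
Saturated to 2700 m: -5.3 × 0.7 km = -3.71°C, so T = 14.59°C.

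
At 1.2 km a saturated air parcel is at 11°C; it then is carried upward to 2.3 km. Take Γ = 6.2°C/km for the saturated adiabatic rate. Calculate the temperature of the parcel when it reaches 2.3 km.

Saturated adiabatic to 2300 m: -6.2 × 1.1 km = -6.82°C, so T = 4.18°C.

4.18°C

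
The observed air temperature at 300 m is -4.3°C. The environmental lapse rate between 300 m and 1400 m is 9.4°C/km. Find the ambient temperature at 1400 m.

-14.64°C

300–1400 m, environmental: Δz = 1.1 km ⇒ ΔT = -10.34°C; T = -14.64°C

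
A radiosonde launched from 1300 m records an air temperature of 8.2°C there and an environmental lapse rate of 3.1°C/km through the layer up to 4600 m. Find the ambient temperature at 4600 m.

-2.03°C

1300–4600 m, environmental: Δz = 3.3 km ⇒ ΔT = -10.23°C; T = -2.03°C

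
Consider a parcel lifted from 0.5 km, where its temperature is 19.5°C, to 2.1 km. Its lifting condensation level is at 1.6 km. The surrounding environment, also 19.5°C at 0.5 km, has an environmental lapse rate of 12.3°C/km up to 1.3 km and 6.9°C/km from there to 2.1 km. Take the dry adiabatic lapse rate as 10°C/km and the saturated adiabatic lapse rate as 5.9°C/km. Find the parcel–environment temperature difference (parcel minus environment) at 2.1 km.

+1.41°C (parcel warmer than environment)

Parcel:
  500–1600 m, dry: Δz = 1.1 km ⇒ ΔT = -11°C; T = 8.5°C
  1600–2100 m, saturated: Δz = 0.5 km ⇒ ΔT = -2.95°C; T = 5.55°C
Environment:
  500–1300 m, environment, lower layer: Δz = 0.8 km ⇒ ΔT = -9.84°C; T = 9.66°C
  1300–2100 m, environment, upper layer: Δz = 0.8 km ⇒ ΔT = -5.52°C; T = 4.14°C
T_parcel − T_env = 5.55 − 4.14 = +1.41°C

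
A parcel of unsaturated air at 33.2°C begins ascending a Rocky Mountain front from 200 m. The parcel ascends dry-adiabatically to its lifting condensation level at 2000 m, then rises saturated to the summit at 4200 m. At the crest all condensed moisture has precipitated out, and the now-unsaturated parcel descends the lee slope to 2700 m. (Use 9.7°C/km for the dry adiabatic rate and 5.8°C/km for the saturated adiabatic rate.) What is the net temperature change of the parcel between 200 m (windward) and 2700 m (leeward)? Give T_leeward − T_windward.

-15.67°C

From 200 m to 2000 m (dry): cools by 9.7 × 1.8 = 17.46°C, giving 15.74°C.
From 2000 m to 4200 m (saturated): cools by 5.8 × 2.2 = 12.76°C, giving 2.98°C.
From 4200 m to 2700 m (dry descent): warms by 9.7 × 1.5 = 14.55°C, giving 17.53°C.
Net change vs windward start: 17.53 − 33.2 = -15.67°C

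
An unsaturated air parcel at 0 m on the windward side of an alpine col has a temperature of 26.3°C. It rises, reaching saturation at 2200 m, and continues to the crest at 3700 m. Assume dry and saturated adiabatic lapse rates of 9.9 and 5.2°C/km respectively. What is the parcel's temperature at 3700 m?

From 0 m to 2200 m (dry): cools by 9.9 × 2.2 = 21.78°C, giving 4.52°C.
From 2200 m to 3700 m (saturated): cools by 5.2 × 1.5 = 7.8°C, giving -3.28°C.

-3.28°C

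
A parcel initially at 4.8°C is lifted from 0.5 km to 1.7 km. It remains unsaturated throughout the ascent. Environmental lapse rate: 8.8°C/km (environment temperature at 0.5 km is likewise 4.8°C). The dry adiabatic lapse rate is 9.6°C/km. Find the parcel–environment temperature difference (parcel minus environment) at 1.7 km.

Parcel:
  Dry to 1700 m: -9.6 × 1.2 km = -11.52°C, so T = -6.72°C.
Environment:
  Environment to 1700 m: -8.8 × 1.2 km = -10.56°C, so T = -5.76°C.
T_parcel − T_env = -6.72 − (-5.76) = -0.96°C

-0.96°C (parcel cooler than environment)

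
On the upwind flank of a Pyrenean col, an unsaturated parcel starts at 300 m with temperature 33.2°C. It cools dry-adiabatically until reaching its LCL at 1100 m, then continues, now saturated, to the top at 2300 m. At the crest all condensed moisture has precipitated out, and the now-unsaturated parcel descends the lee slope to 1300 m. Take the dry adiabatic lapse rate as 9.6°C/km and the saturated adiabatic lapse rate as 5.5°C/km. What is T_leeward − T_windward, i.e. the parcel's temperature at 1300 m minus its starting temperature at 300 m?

300–1100 m, dry: Δz = 0.8 km ⇒ ΔT = -7.68°C; T = 25.52°C
1100–2300 m, saturated: Δz = 1.2 km ⇒ ΔT = -6.6°C; T = 18.92°C
2300–1300 m, dry descent: Δz = 1 km ⇒ ΔT = +9.6°C; T = 28.52°C
Net change vs windward start: 28.52 − 33.2 = -4.68°C

-4.68°C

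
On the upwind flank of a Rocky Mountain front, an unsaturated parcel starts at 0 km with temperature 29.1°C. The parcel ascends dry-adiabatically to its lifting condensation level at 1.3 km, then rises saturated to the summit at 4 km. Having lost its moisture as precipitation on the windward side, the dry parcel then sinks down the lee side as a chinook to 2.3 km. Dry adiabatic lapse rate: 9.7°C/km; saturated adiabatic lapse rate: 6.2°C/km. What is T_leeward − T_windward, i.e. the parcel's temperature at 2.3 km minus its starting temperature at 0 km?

Dry to 1300 m: -9.7 × 1.3 km = -12.61°C, so T = 16.49°C.
Saturated to 4000 m: -6.2 × 2.7 km = -16.74°C, so T = -0.25°C.
Dry descent to 2300 m: +9.7 × 1.7 km = +16.49°C, so T = 16.24°C.
Net change vs windward start: 16.24 − 29.1 = -12.86°C

-12.86°C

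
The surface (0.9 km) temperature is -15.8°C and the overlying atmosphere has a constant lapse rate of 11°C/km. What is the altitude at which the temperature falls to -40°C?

Height above start = (-15.8 − (-40)) / 11 = 2.2 km
Altitude = 900 m + 2200 m = 3100 m

3.1 km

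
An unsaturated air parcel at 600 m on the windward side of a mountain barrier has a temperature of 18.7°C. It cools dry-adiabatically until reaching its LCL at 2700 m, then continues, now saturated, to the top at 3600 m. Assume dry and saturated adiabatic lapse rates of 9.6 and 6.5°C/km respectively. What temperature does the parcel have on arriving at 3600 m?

600–2700 m, dry: Δz = 2.1 km ⇒ ΔT = -20.16°C; T = -1.46°C
2700–3600 m, saturated: Δz = 0.9 km ⇒ ΔT = -5.85°C; T = -7.31°C

-7.31°C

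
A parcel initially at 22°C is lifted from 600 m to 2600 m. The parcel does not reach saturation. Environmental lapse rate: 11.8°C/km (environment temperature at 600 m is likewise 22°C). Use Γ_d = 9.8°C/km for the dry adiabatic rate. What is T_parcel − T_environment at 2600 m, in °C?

+4°C (parcel warmer than environment)

Parcel:
  600 → 2600 m (dry, 9.8°C/km): ΔT = -9.8 × 2 = -19.6°C → T = 2.4°C
Environment:
  600 → 2600 m (environment, 11.8°C/km): ΔT = -11.8 × 2 = -23.6°C → T = -1.6°C
T_parcel − T_env = 2.4 − (-1.6) = +4°C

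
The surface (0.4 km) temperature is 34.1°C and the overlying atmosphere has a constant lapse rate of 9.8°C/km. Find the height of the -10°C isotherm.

Height above start = (34.1 − (-10)) / 9.8 = 4.5 km
Altitude = 400 m + 4500 m = 4900 m

4.9 km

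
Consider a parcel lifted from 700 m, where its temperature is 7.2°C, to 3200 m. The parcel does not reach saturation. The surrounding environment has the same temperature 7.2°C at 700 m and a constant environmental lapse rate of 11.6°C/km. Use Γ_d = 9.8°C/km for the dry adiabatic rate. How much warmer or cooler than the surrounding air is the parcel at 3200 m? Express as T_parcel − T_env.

+4.5°C (parcel warmer than environment)

Parcel:
  700–3200 m, dry: Δz = 2.5 km ⇒ ΔT = -24.5°C; T = -17.3°C
Environment:
  700–3200 m, environment: Δz = 2.5 km ⇒ ΔT = -29°C; T = -21.8°C
T_parcel − T_env = -17.3 − (-21.8) = +4.5°C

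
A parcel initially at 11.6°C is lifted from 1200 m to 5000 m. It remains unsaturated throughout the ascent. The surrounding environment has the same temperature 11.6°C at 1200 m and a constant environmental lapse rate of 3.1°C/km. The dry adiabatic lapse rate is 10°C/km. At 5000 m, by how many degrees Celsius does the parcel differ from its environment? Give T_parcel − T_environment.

Parcel:
  1200 → 5000 m (dry, 10°C/km): ΔT = -10 × 3.8 = -38°C → T = -26.4°C
Environment:
  1200 → 5000 m (environment, 3.1°C/km): ΔT = -3.1 × 3.8 = -11.78°C → T = -0.18°C
T_parcel − T_env = -26.4 − (-0.18) = -26.22°C

-26.22°C (parcel cooler than environment)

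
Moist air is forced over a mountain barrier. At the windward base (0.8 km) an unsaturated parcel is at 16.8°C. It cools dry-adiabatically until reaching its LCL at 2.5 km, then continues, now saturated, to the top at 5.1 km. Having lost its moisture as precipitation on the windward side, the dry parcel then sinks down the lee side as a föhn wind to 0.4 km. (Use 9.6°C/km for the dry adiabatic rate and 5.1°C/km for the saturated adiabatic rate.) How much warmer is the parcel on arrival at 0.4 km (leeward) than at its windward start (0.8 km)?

From 800 m to 2500 m (dry): cools by 9.6 × 1.7 = 16.32°C, giving 0.48°C.
From 2500 m to 5100 m (saturated): cools by 5.1 × 2.6 = 13.26°C, giving -12.78°C.
From 5100 m to 400 m (dry descent): warms by 9.6 × 4.7 = 45.12°C, giving 32.34°C.
Net change vs windward start: 32.34 − 16.8 = +15.54°C

+15.54°C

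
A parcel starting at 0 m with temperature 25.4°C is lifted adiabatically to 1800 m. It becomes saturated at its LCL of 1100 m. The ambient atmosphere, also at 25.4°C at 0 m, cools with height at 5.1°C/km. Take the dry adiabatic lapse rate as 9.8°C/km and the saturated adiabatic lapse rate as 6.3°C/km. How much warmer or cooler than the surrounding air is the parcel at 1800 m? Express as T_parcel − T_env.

-6.01°C (parcel cooler than environment)

Parcel:
  0–1100 m, dry: Δz = 1.1 km ⇒ ΔT = -10.78°C; T = 14.62°C
  1100–1800 m, saturated: Δz = 0.7 km ⇒ ΔT = -4.41°C; T = 10.21°C
Environment:
  0–1800 m, environment: Δz = 1.8 km ⇒ ΔT = -9.18°C; T = 16.22°C
T_parcel − T_env = 10.21 − 16.22 = -6.01°C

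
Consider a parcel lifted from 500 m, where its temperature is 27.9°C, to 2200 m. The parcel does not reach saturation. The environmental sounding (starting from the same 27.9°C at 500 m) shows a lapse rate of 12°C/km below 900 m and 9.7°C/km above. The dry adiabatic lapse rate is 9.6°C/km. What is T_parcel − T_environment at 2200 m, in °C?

+1.09°C (parcel warmer than environment)

Parcel:
  500–2200 m, dry: Δz = 1.7 km ⇒ ΔT = -16.32°C; T = 11.58°C
Environment:
  500–900 m, environment, lower layer: Δz = 0.4 km ⇒ ΔT = -4.8°C; T = 23.1°C
  900–2200 m, environment, upper layer: Δz = 1.3 km ⇒ ΔT = -12.61°C; T = 10.49°C
T_parcel − T_env = 11.58 − 10.49 = +1.09°C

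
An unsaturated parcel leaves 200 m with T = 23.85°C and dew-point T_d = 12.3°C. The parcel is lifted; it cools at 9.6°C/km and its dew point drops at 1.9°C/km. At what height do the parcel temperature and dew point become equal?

T and T_d converge at 9.6 − 1.9 = 7.7°C per km
Height above start = (23.85 − 12.3) / 7.7 = 1.5 km
LCL altitude = 200 m + 1500 m = 1700 m

1700 m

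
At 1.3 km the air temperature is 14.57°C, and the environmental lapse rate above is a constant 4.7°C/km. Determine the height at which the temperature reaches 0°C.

Height above start = (14.57 − 0) / 4.7 = 3.1 km
Altitude = 1300 m + 3100 m = 4400 m

4.4 km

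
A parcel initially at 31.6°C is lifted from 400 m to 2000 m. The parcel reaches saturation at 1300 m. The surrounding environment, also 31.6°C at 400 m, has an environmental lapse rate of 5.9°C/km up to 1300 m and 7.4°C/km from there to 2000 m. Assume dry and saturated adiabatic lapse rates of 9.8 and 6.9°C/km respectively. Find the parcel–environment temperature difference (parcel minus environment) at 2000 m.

-3.16°C (parcel cooler than environment)

Parcel:
  Dry to 1300 m: -9.8 × 0.9 km = -8.82°C, so T = 22.78°C.
  Saturated to 2000 m: -6.9 × 0.7 km = -4.83°C, so T = 17.95°C.
Environment:
  Environment, lower layer to 1300 m: -5.9 × 0.9 km = -5.31°C, so T = 26.29°C.
  Environment, upper layer to 2000 m: -7.4 × 0.7 km = -5.18°C, so T = 21.11°C.
T_parcel − T_env = 17.95 − 21.11 = -3.16°C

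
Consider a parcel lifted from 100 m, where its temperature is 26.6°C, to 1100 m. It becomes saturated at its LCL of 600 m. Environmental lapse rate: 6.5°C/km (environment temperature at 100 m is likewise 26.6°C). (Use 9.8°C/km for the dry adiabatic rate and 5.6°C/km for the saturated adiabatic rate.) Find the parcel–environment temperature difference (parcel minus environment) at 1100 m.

-1.2°C (parcel cooler than environment)

Parcel:
  Dry to 600 m: -9.8 × 0.5 km = -4.9°C, so T = 21.7°C.
  Saturated to 1100 m: -5.6 × 0.5 km = -2.8°C, so T = 18.9°C.
Environment:
  Environment to 1100 m: -6.5 × 1 km = -6.5°C, so T = 20.1°C.
T_parcel − T_env = 18.9 − 20.1 = -1.2°C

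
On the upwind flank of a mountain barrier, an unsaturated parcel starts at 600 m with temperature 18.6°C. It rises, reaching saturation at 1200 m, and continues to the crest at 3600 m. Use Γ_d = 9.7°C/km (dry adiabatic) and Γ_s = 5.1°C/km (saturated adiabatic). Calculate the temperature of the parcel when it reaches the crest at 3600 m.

600 → 1200 m (dry, 9.7°C/km): ΔT = -9.7 × 0.6 = -5.82°C → T = 12.78°C
1200 → 3600 m (saturated, 5.1°C/km): ΔT = -5.1 × 2.4 = -12.24°C → T = 0.54°C

0.54°C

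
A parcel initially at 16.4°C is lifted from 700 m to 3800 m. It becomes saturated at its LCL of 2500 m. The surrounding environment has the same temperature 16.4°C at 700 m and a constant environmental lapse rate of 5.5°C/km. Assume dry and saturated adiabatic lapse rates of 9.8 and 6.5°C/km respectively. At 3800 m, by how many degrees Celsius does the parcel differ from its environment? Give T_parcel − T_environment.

Parcel:
  From 700 m to 2500 m (dry): cools by 9.8 × 1.8 = 17.64°C, giving -1.24°C.
  From 2500 m to 3800 m (saturated): cools by 6.5 × 1.3 = 8.45°C, giving -9.69°C.
Environment:
  From 700 m to 3800 m (environment): cools by 5.5 × 3.1 = 17.05°C, giving -0.65°C.
T_parcel − T_env = -9.69 − (-0.65) = -9.04°C

-9.04°C (parcel cooler than environment)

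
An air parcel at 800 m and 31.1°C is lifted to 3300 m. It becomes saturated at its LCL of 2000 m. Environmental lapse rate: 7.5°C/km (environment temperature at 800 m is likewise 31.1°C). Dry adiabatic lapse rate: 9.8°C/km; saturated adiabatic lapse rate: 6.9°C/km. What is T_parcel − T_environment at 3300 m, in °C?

-1.98°C (parcel cooler than environment)

Parcel:
  Dry to 2000 m: -9.8 × 1.2 km = -11.76°C, so T = 19.34°C.
  Saturated to 3300 m: -6.9 × 1.3 km = -8.97°C, so T = 10.37°C.
Environment:
  Environment to 3300 m: -7.5 × 2.5 km = -18.75°C, so T = 12.35°C.
T_parcel − T_env = 10.37 − 12.35 = -1.98°C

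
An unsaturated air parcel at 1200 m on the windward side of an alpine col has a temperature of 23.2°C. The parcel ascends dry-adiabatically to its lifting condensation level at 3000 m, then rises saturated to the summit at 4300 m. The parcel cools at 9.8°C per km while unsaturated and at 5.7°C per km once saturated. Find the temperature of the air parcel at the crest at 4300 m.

Dry to 3000 m: -9.8 × 1.8 km = -17.64°C, so T = 5.56°C.
Saturated to 4300 m: -5.7 × 1.3 km = -7.41°C, so T = -1.85°C.

-1.85°C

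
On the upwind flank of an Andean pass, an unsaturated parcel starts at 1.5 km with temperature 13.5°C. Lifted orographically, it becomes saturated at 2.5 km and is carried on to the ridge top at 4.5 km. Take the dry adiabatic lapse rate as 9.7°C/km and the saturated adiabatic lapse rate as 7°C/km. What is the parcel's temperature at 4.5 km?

-10.2°C

From 1500 m to 2500 m (dry): cools by 9.7 × 1 = 9.7°C, giving 3.8°C.
From 2500 m to 4500 m (saturated): cools by 7 × 2 = 14°C, giving -10.2°C.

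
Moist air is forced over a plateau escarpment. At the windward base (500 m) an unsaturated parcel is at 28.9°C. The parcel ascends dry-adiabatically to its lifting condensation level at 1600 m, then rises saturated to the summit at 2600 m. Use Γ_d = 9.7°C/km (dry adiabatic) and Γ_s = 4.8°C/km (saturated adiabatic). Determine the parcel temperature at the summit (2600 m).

500 → 1600 m (dry, 9.7°C/km): ΔT = -9.7 × 1.1 = -10.67°C → T = 18.23°C
1600 → 2600 m (saturated, 4.8°C/km): ΔT = -4.8 × 1 = -4.8°C → T = 13.43°C

13.43°C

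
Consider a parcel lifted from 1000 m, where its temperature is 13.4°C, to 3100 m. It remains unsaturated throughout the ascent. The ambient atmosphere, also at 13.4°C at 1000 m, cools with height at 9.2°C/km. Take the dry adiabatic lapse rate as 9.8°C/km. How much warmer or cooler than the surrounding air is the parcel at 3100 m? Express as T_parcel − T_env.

-1.26°C (parcel cooler than environment)

Parcel:
  Dry to 3100 m: -9.8 × 2.1 km = -20.58°C, so T = -7.18°C.
Environment:
  Environment to 3100 m: -9.2 × 2.1 km = -19.32°C, so T = -5.92°C.
T_parcel − T_env = -7.18 − (-5.92) = -1.26°C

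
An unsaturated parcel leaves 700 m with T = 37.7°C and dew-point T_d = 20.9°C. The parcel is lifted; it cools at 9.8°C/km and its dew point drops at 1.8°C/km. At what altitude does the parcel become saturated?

T and T_d converge at 9.8 − 1.8 = 8°C per km
Height above start = (37.7 − 20.9) / 8 = 2.1 km
LCL altitude = 700 m + 2100 m = 2800 m

2800 m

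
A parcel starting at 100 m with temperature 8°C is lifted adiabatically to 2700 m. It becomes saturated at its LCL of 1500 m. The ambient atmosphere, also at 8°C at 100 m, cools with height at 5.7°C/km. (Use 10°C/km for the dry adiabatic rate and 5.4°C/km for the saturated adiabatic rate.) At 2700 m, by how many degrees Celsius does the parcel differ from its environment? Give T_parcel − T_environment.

Parcel:
  100–1500 m, dry: Δz = 1.4 km ⇒ ΔT = -14°C; T = -6°C
  1500–2700 m, saturated: Δz = 1.2 km ⇒ ΔT = -6.48°C; T = -12.48°C
Environment:
  100–2700 m, environment: Δz = 2.6 km ⇒ ΔT = -14.82°C; T = -6.82°C
T_parcel − T_env = -12.48 − (-6.82) = -5.66°C

-5.66°C (parcel cooler than environment)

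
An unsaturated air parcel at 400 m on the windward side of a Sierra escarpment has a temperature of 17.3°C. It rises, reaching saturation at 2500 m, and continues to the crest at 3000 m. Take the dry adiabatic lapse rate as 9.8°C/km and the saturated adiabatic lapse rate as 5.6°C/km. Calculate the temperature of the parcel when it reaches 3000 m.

From 400 m to 2500 m (dry): cools by 9.8 × 2.1 = 20.58°C, giving -3.28°C.
From 2500 m to 3000 m (saturated): cools by 5.6 × 0.5 = 2.8°C, giving -6.08°C.

-6.08°C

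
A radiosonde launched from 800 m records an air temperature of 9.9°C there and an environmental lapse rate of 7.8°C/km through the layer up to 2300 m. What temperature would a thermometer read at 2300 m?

800–2300 m, environmental: Δz = 1.5 km ⇒ ΔT = -11.7°C; T = -1.8°C

-1.8°C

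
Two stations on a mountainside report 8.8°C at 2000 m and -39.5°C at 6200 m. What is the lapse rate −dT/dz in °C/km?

Γ = −ΔT/Δz = (8.8 − (-39.5)) / (6200 − 2000) m
  = 48.3°C / 4.2 km = 11.5°C/km

11.5°C/km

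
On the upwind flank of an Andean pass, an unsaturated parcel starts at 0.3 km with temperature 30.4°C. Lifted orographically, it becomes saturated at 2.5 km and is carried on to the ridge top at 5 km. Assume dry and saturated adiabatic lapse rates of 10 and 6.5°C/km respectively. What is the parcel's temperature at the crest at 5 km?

From 300 m to 2500 m (dry): cools by 10 × 2.2 = 22°C, giving 8.4°C.
From 2500 m to 5000 m (saturated): cools by 6.5 × 2.5 = 16.25°C, giving -7.85°C.

-7.85°C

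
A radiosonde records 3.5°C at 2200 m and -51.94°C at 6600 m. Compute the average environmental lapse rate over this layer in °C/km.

12.6°C/km

Γ = −ΔT/Δz = (3.5 − (-51.94)) / (6600 − 2200) m
  = 55.44°C / 4.4 km = 12.6°C/km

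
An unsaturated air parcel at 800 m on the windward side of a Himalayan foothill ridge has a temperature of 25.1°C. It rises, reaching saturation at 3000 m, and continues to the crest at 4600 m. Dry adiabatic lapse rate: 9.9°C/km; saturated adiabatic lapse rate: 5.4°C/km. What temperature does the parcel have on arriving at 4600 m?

-5.32°C

800–3000 m, dry: Δz = 2.2 km ⇒ ΔT = -21.78°C; T = 3.32°C
3000–4600 m, saturated: Δz = 1.6 km ⇒ ΔT = -8.64°C; T = -5.32°C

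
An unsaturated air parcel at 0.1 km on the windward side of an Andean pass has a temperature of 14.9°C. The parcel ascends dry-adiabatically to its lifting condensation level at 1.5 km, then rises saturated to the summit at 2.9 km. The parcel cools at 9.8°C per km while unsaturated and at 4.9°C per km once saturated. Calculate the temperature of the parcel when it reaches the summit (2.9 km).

From 100 m to 1500 m (dry): cools by 9.8 × 1.4 = 13.72°C, giving 1.18°C.
From 1500 m to 2900 m (saturated): cools by 4.9 × 1.4 = 6.86°C, giving -5.68°C.

-5.68°C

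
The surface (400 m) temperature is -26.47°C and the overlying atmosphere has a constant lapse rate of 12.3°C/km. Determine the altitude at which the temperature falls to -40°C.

1500 m

Height above start = (-26.47 − (-40)) / 12.3 = 1.1 km
Altitude = 400 m + 1100 m = 1500 m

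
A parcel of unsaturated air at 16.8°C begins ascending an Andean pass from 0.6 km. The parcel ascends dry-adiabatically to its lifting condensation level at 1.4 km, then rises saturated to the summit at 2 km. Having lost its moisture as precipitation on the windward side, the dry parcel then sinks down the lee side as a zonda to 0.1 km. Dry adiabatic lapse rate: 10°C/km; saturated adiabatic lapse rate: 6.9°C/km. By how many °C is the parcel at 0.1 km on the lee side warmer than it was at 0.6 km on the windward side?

+6.86°C

600–1400 m, dry: Δz = 0.8 km ⇒ ΔT = -8°C; T = 8.8°C
1400–2000 m, saturated: Δz = 0.6 km ⇒ ΔT = -4.14°C; T = 4.66°C
2000–100 m, dry descent: Δz = 1.9 km ⇒ ΔT = +19°C; T = 23.66°C
Net change vs windward start: 23.66 − 16.8 = +6.86°C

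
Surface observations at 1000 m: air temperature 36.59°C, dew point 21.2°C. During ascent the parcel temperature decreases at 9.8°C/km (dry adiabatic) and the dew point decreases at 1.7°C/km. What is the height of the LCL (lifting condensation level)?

T and T_d converge at 9.8 − 1.7 = 8.1°C per km
Height above start = (36.59 − 21.2) / 8.1 = 1.9 km
LCL altitude = 1000 m + 1900 m = 2900 m

2900 m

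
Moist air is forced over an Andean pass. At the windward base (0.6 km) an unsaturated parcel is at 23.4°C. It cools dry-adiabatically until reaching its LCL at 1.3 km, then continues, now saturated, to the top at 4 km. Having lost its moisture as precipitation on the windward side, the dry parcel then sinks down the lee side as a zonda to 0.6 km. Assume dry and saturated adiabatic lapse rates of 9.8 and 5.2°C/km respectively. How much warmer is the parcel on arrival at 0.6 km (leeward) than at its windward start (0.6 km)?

+12.42°C

Dry to 1300 m: -9.8 × 0.7 km = -6.86°C, so T = 16.54°C.
Saturated to 4000 m: -5.2 × 2.7 km = -14.04°C, so T = 2.5°C.
Dry descent to 600 m: +9.8 × 3.4 km = +33.32°C, so T = 35.82°C.
Net change vs windward start: 35.82 − 23.4 = +12.42°C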